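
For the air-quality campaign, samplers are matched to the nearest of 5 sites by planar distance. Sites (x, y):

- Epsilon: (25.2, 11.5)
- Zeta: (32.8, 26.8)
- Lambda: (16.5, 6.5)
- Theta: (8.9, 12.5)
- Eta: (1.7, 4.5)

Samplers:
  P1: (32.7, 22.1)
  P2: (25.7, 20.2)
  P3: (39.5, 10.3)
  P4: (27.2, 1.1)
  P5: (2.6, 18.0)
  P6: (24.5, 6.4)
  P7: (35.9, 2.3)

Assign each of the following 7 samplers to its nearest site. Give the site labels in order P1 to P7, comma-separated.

Zeta, Epsilon, Epsilon, Epsilon, Theta, Epsilon, Epsilon

P1 → Zeta (d²=22.10)
P2 → Epsilon (d²=75.94)
P3 → Epsilon (d²=205.93)
P4 → Epsilon (d²=112.16)
P5 → Theta (d²=69.94)
P6 → Epsilon (d²=26.50)
P7 → Epsilon (d²=199.13)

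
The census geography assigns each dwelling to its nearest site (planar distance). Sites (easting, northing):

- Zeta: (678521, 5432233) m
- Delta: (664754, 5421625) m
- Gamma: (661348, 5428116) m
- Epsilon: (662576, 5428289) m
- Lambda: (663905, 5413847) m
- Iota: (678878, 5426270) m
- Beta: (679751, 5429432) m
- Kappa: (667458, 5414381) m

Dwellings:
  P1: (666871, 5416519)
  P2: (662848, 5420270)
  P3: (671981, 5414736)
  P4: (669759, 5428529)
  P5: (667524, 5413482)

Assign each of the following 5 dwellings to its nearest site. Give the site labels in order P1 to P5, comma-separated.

P1 → Kappa (d²=4915613.00)
P2 → Delta (d²=5468861.00)
P3 → Kappa (d²=20583554.00)
P4 → Epsilon (d²=51653089.00)
P5 → Kappa (d²=812557.00)

Kappa, Delta, Kappa, Epsilon, Kappa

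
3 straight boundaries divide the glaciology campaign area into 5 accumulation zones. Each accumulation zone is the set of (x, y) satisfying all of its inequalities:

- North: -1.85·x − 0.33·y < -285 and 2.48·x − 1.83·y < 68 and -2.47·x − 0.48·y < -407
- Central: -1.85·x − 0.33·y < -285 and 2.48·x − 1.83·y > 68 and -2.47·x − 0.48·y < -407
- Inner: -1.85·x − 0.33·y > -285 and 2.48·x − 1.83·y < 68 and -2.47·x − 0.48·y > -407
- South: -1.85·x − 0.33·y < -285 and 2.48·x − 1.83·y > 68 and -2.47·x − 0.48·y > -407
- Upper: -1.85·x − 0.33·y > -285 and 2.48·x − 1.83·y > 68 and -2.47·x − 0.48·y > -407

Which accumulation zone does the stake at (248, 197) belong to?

Central

-1.85·248 − 0.33·197 = -523.810, which is < -285
2.48·248 − 1.83·197 = 254.530, which is > 68
-2.47·248 − 0.48·197 = -707.120, which is < -407
This sign pattern matches Central.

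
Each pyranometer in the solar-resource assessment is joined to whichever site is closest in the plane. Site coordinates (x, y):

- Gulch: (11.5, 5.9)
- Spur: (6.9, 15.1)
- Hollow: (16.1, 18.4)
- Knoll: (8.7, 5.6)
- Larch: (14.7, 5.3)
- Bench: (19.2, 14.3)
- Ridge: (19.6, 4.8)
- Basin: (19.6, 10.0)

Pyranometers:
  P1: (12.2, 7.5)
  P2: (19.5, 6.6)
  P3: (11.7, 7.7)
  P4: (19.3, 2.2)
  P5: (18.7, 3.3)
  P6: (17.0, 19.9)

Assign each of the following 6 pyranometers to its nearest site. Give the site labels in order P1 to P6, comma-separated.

Gulch, Ridge, Gulch, Ridge, Ridge, Hollow

P1 → Gulch (d²=3.05)
P2 → Ridge (d²=3.25)
P3 → Gulch (d²=3.28)
P4 → Ridge (d²=6.85)
P5 → Ridge (d²=3.06)
P6 → Hollow (d²=3.06)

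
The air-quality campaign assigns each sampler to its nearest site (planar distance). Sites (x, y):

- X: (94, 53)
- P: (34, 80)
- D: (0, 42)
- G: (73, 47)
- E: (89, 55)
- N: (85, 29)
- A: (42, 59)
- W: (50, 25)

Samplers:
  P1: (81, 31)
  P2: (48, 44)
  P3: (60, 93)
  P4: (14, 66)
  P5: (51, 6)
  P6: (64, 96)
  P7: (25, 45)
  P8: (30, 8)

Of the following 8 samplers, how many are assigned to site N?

P1 → N
P2 → A
P3 → P
P4 → P
P5 → W
P6 → P
P7 → A
P8 → W
1 of the 8 goes to N.

1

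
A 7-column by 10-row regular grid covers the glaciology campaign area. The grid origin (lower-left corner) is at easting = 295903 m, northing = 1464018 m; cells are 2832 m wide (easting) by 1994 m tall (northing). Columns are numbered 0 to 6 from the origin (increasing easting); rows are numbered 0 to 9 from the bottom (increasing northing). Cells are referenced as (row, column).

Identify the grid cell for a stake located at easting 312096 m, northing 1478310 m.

Column index: ⌊(312096 − 295903) / 2832⌋ = ⌊5.718⌋ = 5
Row offset from origin: ⌊(1478310 − 1464018) / 1994⌋ = ⌊7.168⌋ = 7 → row 7

(7, 5)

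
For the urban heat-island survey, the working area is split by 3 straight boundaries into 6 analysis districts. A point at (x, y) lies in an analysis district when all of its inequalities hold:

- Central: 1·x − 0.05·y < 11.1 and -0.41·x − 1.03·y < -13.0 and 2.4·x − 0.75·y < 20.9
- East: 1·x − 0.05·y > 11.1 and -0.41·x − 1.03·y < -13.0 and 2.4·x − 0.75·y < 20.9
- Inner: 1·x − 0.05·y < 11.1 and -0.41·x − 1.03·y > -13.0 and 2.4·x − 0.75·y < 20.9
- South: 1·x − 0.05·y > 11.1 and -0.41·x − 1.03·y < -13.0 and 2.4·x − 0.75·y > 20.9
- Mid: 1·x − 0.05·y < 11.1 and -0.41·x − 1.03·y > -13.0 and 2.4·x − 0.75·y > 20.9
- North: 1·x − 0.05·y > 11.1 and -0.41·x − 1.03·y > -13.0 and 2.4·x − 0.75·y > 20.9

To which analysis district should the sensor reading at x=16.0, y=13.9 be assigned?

South

1·16.0 − 0.05·13.9 = 15.305, which is > 11.1
-0.41·16.0 − 1.03·13.9 = -20.877, which is < -13.0
2.4·16.0 − 0.75·13.9 = 27.975, which is > 20.9
This sign pattern matches South.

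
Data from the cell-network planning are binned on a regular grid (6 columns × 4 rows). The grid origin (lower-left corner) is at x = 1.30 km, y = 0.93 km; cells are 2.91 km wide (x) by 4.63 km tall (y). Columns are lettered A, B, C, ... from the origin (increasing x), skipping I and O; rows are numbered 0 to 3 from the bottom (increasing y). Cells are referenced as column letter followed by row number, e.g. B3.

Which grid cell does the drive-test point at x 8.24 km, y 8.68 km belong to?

C1

Column index: ⌊(8.24 − 1.30) / 2.91⌋ = ⌊2.385⌋ = 2 → column C
Row offset from origin: ⌊(8.68 − 0.93) / 4.63⌋ = ⌊1.674⌋ = 1 → row 1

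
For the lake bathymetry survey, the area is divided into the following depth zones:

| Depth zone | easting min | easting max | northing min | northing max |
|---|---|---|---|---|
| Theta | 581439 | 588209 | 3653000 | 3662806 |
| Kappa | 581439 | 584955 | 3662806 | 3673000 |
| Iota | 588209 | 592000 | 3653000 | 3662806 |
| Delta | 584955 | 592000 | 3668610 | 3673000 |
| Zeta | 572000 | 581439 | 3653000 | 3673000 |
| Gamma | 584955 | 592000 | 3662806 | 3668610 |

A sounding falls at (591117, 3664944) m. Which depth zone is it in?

The point has easting = 591117 and northing = 3664944.
Only Gamma satisfies 584955 ≤ easting ≤ 592000 and 3662806 ≤ northing ≤ 3668610.

Gamma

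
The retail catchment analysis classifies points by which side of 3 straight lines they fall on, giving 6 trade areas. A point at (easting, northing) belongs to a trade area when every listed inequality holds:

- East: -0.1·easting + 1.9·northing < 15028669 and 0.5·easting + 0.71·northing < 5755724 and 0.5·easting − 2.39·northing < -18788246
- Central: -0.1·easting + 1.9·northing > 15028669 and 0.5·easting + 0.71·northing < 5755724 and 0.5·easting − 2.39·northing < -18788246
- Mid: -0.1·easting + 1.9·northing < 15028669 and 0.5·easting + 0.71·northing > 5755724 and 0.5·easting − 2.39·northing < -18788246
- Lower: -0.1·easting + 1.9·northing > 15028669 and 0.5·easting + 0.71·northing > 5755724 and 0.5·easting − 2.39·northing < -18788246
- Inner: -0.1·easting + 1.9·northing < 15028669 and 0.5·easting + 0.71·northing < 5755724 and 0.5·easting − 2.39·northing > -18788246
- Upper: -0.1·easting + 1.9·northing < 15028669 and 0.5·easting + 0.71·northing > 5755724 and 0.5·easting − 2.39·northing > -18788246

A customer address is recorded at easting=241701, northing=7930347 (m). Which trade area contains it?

-0.1·241701 + 1.9·7930347 = 15043489.200, which is > 15028669
0.5·241701 + 0.71·7930347 = 5751396.870, which is < 5755724
0.5·241701 − 2.39·7930347 = -18832678.830, which is < -18788246
This sign pattern matches Central.

Central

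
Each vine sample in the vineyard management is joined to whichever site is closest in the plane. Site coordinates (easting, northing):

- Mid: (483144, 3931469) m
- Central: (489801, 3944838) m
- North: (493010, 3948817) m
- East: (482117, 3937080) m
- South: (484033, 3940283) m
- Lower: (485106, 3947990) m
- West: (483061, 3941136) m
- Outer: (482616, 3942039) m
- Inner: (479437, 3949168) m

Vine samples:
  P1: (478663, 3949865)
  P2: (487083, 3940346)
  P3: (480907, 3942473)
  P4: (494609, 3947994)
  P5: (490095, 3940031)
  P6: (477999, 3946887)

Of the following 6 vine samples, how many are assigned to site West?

0

P1 → Inner
P2 → South
P3 → Outer
P4 → North
P5 → Central
P6 → Inner
0 of the 6 go to West.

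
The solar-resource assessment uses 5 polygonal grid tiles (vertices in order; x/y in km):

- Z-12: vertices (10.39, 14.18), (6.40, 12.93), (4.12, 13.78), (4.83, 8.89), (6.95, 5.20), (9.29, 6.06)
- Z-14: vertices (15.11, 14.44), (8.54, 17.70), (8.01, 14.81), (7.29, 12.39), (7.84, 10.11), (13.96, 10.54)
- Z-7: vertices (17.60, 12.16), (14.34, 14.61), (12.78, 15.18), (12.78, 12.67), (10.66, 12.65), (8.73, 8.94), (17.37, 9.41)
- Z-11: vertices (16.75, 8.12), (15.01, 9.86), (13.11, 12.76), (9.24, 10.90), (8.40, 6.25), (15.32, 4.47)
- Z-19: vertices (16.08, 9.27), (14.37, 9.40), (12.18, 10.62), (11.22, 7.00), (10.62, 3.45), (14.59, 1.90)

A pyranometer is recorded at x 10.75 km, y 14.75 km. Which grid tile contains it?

Cast a ray rightward from (10.75, 14.75). For each polygon, the edges (by vertex number in listed order) whose endpoints lie on opposite sides of y = 14.75, where each meets that height, and whether that is right or left of the point:
Z-12: no edge straddles that height → 0 crossings.
Z-14: 1–2 at x≈14.485 (right), 3–4 at x≈7.992 (left) → 1 crossing.
Z-7: 2–3 at x≈13.957 (right), 3–4 at x≈12.780 (right) → 2 crossings.
Z-11: no edge straddles that height → 0 crossings.
Z-19: no edge straddles that height → 0 crossings.
Only Z-14 has an odd count, so the point is inside Z-14.

Z-14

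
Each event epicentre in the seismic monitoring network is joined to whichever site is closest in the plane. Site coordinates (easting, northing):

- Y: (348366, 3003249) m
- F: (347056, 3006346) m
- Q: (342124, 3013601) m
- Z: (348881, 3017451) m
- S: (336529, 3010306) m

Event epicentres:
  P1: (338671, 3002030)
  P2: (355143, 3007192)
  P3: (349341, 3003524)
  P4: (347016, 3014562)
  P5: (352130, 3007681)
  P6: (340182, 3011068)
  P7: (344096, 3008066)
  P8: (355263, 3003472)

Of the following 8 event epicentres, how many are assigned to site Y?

3

P1 → S
P2 → Y
P3 → Y
P4 → Z
P5 → F
P6 → Q
P7 → F
P8 → Y
3 of the 8 go to Y.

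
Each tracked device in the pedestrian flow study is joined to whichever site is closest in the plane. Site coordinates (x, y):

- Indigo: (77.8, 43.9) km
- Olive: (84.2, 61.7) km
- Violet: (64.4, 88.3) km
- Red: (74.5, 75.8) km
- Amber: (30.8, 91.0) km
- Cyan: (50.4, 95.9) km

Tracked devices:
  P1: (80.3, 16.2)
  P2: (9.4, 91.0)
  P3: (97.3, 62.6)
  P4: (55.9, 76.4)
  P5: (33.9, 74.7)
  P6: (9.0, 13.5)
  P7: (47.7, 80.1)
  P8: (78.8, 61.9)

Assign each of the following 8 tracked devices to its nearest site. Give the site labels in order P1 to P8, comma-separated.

P1 → Indigo (d²=773.54)
P2 → Amber (d²=457.96)
P3 → Olive (d²=172.42)
P4 → Violet (d²=213.86)
P5 → Amber (d²=275.30)
P6 → Indigo (d²=5657.60)
P7 → Cyan (d²=256.93)
P8 → Olive (d²=29.20)

Indigo, Amber, Olive, Violet, Amber, Indigo, Cyan, Olive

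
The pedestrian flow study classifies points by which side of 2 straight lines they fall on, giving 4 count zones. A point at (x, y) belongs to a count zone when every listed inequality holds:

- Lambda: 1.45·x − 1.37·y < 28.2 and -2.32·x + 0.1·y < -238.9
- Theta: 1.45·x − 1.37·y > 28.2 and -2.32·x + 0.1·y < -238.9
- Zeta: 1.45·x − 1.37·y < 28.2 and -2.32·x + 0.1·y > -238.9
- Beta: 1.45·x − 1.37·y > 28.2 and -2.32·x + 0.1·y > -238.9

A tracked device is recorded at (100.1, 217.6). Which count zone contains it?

1.45·100.1 − 1.37·217.6 = -152.967, which is < 28.2
-2.32·100.1 + 0.1·217.6 = -210.472, which is > -238.9
This sign pattern matches Zeta.

Zeta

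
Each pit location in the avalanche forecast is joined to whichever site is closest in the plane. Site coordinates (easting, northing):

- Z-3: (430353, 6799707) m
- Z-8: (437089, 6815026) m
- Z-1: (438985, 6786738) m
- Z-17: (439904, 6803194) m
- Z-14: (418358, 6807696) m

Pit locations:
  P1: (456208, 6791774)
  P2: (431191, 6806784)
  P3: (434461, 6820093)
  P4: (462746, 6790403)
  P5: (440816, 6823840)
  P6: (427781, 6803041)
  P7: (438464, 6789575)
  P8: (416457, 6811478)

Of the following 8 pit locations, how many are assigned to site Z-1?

P1 → Z-1
P2 → Z-3
P3 → Z-8
P4 → Z-1
P5 → Z-8
P6 → Z-3
P7 → Z-1
P8 → Z-14
3 of the 8 go to Z-1.

3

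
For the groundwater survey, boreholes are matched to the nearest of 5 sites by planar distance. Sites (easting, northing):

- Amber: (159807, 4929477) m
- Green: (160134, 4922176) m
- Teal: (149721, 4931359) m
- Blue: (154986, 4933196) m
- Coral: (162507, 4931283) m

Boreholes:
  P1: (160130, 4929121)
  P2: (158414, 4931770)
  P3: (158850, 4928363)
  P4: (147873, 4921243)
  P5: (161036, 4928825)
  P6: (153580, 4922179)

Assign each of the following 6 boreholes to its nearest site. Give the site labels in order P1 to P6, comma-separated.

Amber, Amber, Amber, Teal, Amber, Green

P1 → Amber (d²=231065.00)
P2 → Amber (d²=7198298.00)
P3 → Amber (d²=2156845.00)
P4 → Teal (d²=105748560.00)
P5 → Amber (d²=1935545.00)
P6 → Green (d²=42954925.00)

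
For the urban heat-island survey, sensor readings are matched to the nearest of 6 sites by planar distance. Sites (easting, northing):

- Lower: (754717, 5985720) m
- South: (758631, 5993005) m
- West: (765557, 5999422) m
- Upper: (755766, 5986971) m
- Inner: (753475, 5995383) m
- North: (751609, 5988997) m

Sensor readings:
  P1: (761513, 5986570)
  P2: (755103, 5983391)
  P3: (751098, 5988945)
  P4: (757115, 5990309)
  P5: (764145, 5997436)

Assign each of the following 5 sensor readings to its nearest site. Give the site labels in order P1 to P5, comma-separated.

P1 → Upper (d²=33188810.00)
P2 → Lower (d²=5573237.00)
P3 → North (d²=263825.00)
P4 → South (d²=9566672.00)
P5 → West (d²=5937940.00)

Upper, Lower, North, South, West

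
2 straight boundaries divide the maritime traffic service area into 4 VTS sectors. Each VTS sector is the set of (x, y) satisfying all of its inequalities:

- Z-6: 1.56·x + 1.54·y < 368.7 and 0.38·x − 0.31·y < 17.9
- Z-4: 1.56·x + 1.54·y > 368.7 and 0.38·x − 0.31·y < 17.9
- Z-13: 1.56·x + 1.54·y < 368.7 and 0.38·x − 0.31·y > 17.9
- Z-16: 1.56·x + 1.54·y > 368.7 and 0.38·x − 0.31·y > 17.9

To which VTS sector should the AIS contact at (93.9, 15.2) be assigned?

Z-13

1.56·93.9 + 1.54·15.2 = 169.892, which is < 368.7
0.38·93.9 − 0.31·15.2 = 30.970, which is > 17.9
This sign pattern matches Z-13.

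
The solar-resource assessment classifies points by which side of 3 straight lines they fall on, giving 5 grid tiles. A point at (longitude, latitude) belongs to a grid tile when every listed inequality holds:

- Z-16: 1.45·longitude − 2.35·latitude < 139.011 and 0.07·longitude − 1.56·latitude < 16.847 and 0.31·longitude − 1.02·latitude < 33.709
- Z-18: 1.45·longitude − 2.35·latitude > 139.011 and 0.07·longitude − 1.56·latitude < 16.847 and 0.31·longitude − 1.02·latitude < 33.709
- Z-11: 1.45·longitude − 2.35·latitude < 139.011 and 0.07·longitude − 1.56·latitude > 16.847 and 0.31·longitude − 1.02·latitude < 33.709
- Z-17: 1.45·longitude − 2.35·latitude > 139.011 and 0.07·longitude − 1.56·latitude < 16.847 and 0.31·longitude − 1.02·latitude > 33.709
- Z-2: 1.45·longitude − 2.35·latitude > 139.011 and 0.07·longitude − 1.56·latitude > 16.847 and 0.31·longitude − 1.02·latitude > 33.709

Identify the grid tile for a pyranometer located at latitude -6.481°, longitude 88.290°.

1.45·88.290 − 2.35·-6.481 = 143.251, which is > 139.011
0.07·88.290 − 1.56·-6.481 = 16.291, which is < 16.847
0.31·88.290 − 1.02·-6.481 = 33.981, which is > 33.709
This sign pattern matches Z-17.

Z-17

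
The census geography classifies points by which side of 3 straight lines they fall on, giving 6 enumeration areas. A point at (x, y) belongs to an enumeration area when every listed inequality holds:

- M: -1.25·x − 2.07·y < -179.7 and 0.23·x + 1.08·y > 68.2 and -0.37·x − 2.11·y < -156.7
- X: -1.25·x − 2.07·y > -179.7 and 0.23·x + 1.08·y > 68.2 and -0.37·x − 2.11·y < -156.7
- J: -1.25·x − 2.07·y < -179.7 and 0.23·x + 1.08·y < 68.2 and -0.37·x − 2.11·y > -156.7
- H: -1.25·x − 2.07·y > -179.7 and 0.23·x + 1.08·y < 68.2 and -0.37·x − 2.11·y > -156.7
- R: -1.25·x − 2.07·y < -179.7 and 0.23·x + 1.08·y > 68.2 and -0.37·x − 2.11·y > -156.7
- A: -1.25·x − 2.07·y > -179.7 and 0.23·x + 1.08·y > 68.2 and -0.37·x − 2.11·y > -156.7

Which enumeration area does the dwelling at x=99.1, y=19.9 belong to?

-1.25·99.1 − 2.07·19.9 = -165.068, which is > -179.7
0.23·99.1 + 1.08·19.9 = 44.285, which is < 68.2
-0.37·99.1 − 2.11·19.9 = -78.656, which is > -156.7
This sign pattern matches H.

H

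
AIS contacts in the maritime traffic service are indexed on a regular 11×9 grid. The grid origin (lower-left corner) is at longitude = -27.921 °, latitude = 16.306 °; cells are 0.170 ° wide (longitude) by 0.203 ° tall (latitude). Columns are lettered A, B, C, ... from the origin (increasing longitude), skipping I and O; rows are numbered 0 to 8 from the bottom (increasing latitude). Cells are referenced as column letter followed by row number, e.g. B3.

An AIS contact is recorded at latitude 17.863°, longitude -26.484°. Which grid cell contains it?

Column index: ⌊(-26.484 − -27.921) / 0.170⌋ = ⌊8.453⌋ = 8 → column J
Row offset from origin: ⌊(17.863 − 16.306) / 0.203⌋ = ⌊7.670⌋ = 7 → row 7

J7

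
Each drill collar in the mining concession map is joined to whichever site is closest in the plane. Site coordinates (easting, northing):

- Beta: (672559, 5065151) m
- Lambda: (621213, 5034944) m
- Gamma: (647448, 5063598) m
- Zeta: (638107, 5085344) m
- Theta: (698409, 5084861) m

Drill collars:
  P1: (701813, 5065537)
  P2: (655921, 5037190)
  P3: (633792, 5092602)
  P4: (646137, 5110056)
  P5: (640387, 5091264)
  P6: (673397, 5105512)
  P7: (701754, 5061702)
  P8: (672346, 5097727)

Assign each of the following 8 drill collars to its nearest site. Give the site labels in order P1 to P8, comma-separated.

Theta, Gamma, Zeta, Zeta, Zeta, Theta, Theta, Theta

P1 → Theta (d²=385004192.00)
P2 → Gamma (d²=769174193.00)
P3 → Zeta (d²=71297789.00)
P4 → Zeta (d²=675163844.00)
P5 → Zeta (d²=40244800.00)
P6 → Theta (d²=1052063945.00)
P7 → Theta (d²=547528306.00)
P8 → Theta (d²=844813925.00)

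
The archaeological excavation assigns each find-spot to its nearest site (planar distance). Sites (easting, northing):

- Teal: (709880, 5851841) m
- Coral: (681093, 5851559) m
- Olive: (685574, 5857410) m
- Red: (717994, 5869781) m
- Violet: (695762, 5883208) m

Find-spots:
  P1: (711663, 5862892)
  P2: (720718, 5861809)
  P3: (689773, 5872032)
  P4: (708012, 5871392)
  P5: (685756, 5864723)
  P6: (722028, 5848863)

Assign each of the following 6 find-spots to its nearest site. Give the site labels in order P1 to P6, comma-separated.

P1 → Red (d²=87539882.00)
P2 → Red (d²=70972960.00)
P3 → Violet (d²=160771097.00)
P4 → Red (d²=102235645.00)
P5 → Olive (d²=53513093.00)
P6 → Teal (d²=156442388.00)

Red, Red, Violet, Red, Olive, Teal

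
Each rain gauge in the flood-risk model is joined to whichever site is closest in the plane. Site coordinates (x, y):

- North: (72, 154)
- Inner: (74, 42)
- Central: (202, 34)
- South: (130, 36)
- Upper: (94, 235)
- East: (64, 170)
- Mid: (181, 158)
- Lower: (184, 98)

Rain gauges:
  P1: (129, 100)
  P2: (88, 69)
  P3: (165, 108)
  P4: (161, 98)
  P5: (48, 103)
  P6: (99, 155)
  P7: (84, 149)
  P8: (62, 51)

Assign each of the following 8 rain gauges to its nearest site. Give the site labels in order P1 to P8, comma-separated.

Lower, Inner, Lower, Lower, North, North, North, Inner

P1 → Lower (d²=3029.00)
P2 → Inner (d²=925.00)
P3 → Lower (d²=461.00)
P4 → Lower (d²=529.00)
P5 → North (d²=3177.00)
P6 → North (d²=730.00)
P7 → North (d²=169.00)
P8 → Inner (d²=225.00)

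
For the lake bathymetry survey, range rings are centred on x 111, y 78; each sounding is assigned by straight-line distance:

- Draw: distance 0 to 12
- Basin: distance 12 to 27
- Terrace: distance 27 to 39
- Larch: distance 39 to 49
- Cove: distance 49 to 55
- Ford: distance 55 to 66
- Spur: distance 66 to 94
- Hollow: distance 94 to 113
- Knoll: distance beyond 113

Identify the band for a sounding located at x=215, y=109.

Distance = √((215−111)² + (109−78)²) = √(10816.000 + 961.000) = 108.522.
94 ≤ 108.522 < 113 → Hollow.

Hollow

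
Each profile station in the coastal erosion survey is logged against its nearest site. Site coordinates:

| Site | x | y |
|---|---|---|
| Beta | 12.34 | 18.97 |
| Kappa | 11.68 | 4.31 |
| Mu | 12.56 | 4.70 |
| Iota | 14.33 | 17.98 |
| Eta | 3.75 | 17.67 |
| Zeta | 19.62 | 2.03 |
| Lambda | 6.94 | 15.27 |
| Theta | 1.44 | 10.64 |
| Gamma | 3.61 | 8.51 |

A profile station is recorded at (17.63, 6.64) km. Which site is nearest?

Squared distances to each site:
Beta: 180.013; Kappa: 40.831; Mu: 29.468; Iota: 139.486; Eta: 314.315; Zeta: 25.212; Lambda: 188.753; Theta: 278.116; Gamma: 200.057.
Minimum at Zeta.

Zeta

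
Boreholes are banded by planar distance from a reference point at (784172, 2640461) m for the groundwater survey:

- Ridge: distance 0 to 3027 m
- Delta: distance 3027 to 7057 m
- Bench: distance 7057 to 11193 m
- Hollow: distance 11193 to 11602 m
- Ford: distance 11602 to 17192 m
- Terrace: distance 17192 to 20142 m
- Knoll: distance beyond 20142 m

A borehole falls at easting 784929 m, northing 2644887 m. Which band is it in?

Distance = √((784929−784172)² + (2644887−2640461)²) = √(573049.000 + 19589476.000) = 4490.270 m.
3027 ≤ 4490.270 < 7057 → Delta.

Delta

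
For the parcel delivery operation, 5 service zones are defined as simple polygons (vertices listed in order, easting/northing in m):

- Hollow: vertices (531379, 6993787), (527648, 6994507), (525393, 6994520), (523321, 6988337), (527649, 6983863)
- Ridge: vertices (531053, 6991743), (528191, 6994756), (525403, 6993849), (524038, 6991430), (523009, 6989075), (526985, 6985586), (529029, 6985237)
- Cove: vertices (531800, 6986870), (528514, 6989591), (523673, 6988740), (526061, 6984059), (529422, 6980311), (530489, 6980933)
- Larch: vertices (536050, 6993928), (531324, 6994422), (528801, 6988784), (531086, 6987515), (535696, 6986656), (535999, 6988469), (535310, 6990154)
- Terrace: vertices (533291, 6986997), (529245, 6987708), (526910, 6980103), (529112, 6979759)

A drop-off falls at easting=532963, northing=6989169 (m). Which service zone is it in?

Cast a ray rightward from (532963, 6989169). For each polygon, the edges (by vertex number in listed order) whose endpoints lie on opposite sides of northing = 6989169, where each meets that height, and whether that is right or left of the point:
Hollow: 3–4 at easting≈523599.8 (left), 5–1 at easting≈529643.3 (left) → 0 crossings.
Ridge: 4–5 at easting≈523050.1 (left), 7–1 at easting≈530252.2 (left) → 0 crossings.
Cove: 1–2 at easting≈529023.6 (left), 2–3 at easting≈526113.4 (left) → 0 crossings.
Larch: 2–3 at easting≈528973.3 (left), 6–7 at easting≈535712.8 (right) → 1 crossing.
Terrace: no edge straddles that height → 0 crossings.
Only Larch has an odd count, so the point is inside Larch.

Larch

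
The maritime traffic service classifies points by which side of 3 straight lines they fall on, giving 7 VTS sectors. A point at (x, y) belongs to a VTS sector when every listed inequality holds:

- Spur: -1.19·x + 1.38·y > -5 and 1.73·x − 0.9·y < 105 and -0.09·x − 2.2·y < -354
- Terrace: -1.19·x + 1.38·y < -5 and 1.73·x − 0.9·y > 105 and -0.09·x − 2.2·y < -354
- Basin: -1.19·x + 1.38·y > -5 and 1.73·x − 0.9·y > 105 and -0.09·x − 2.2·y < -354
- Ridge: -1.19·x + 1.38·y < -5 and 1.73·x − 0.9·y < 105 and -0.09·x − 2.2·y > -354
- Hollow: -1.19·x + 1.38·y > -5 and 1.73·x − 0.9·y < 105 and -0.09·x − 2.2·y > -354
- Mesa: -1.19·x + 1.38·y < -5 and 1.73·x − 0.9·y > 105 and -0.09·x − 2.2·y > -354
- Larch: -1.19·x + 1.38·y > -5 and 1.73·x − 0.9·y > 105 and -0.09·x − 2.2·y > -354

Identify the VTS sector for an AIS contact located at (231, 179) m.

-1.19·231 + 1.38·179 = -27.870, which is < -5
1.73·231 − 0.9·179 = 238.530, which is > 105
-0.09·231 − 2.2·179 = -414.590, which is < -354
This sign pattern matches Terrace.

Terrace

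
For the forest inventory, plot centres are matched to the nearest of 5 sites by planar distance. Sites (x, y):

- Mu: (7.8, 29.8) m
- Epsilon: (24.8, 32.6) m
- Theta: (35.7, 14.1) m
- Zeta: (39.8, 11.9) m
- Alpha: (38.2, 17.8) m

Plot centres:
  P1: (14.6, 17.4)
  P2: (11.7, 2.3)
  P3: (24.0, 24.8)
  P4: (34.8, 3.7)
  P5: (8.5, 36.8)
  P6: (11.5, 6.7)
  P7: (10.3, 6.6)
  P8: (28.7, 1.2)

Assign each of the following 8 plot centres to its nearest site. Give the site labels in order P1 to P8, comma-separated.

P1 → Mu (d²=200.00)
P2 → Theta (d²=715.24)
P3 → Epsilon (d²=61.48)
P4 → Zeta (d²=92.24)
P5 → Mu (d²=49.49)
P6 → Mu (d²=547.30)
P7 → Mu (d²=544.49)
P8 → Theta (d²=215.41)

Mu, Theta, Epsilon, Zeta, Mu, Mu, Mu, Theta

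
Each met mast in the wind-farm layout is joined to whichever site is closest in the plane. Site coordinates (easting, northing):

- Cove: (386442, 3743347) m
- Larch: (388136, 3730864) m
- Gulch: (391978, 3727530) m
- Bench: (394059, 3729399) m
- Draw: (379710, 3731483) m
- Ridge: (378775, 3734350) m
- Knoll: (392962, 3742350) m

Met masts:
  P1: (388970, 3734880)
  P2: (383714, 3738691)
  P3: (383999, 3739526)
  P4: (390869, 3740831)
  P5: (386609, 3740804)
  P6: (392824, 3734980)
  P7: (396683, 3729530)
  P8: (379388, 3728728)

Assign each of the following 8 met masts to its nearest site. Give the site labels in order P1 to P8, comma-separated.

Larch, Cove, Cove, Knoll, Cove, Bench, Bench, Draw

P1 → Larch (d²=16823812.00)
P2 → Cove (d²=29120320.00)
P3 → Cove (d²=20568290.00)
P4 → Knoll (d²=6688010.00)
P5 → Cove (d²=6494738.00)
P6 → Bench (d²=32672786.00)
P7 → Bench (d²=6902537.00)
P8 → Draw (d²=7693709.00)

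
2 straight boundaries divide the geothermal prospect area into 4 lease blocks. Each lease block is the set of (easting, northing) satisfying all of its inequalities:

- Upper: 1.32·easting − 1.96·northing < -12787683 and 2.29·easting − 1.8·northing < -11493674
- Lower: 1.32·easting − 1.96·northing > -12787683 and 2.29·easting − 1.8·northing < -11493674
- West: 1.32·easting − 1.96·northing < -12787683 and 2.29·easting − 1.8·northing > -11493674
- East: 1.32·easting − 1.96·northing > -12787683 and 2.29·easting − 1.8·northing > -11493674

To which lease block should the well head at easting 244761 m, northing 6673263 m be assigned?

1.32·244761 − 1.96·6673263 = -12756510.960, which is > -12787683
2.29·244761 − 1.8·6673263 = -11451370.710, which is > -11493674
This sign pattern matches East.

East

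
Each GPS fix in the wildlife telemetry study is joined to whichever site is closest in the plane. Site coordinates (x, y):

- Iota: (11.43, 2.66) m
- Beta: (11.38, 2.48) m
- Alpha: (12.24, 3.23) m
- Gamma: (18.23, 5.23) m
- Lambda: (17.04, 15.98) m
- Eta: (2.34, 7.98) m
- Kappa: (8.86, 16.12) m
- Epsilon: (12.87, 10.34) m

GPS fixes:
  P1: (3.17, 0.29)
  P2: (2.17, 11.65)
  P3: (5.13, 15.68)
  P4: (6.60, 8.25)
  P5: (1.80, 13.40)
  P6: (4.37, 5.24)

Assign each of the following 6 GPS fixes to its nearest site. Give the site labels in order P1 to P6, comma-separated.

P1 → Eta (d²=59.83)
P2 → Eta (d²=13.50)
P3 → Kappa (d²=14.11)
P4 → Eta (d²=18.22)
P5 → Eta (d²=29.67)
P6 → Eta (d²=11.63)

Eta, Eta, Kappa, Eta, Eta, Eta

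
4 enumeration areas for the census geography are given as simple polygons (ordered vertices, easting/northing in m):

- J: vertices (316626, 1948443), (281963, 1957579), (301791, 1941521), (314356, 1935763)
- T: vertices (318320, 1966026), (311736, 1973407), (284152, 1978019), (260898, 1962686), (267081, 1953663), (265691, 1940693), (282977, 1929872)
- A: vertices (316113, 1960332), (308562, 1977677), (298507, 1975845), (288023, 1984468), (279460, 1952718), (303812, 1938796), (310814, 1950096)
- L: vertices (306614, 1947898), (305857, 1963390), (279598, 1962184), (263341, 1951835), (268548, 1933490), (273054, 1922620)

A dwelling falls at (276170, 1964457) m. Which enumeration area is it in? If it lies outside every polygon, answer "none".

T

Cast a ray rightward from (276170, 1964457). For each polygon, the edges (by vertex number in listed order) whose endpoints lie on opposite sides of northing = 1964457, where each meets that height, and whether that is right or left of the point:
J: no edge straddles that height → 0 crossings.
T: 3–4 at easting≈263583.9 (left), 7–1 at easting≈316786.2 (right) → 1 crossing.
A: 1–2 at easting≈314317.2 (right), 4–5 at easting≈282626.0 (right) → 2 crossings.
L: no edge straddles that height → 0 crossings.
Only T has an odd count, so the point is inside T.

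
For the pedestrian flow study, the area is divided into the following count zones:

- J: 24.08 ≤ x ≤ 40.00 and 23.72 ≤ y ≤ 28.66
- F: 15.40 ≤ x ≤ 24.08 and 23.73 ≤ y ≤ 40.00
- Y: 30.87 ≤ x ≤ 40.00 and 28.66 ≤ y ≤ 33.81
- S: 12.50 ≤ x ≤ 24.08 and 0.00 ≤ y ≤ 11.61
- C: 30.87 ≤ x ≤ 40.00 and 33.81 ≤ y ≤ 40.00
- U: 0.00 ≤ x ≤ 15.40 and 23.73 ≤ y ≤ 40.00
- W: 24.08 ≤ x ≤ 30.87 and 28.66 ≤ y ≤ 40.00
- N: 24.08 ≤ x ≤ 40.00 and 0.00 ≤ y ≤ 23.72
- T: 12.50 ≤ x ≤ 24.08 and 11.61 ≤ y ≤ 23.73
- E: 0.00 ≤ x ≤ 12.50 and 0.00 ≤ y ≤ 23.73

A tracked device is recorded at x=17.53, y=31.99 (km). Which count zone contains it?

The point has x = 17.53 and y = 31.99.
Only F satisfies 15.40 ≤ x ≤ 24.08 and 23.73 ≤ y ≤ 40.00.

F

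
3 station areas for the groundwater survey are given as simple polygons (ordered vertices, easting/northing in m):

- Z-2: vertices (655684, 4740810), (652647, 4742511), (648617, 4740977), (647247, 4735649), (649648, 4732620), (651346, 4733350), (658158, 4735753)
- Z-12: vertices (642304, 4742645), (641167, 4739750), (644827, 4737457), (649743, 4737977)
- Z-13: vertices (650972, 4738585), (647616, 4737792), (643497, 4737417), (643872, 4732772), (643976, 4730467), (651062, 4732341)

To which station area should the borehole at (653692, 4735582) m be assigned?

Z-2

Cast a ray rightward from (653692, 4735582). For each polygon, the edges (by vertex number in listed order) whose endpoints lie on opposite sides of northing = 4735582, where each meets that height, and whether that is right or left of the point:
Z-2: 4–5 at easting≈647300.1 (left), 6–7 at easting≈657673.3 (right) → 1 crossing.
Z-12: no edge straddles that height → 0 crossings.
Z-13: 3–4 at easting≈643645.1 (left), 6–1 at easting≈651015.3 (left) → 0 crossings.
Only Z-2 has an odd count, so the point is inside Z-2.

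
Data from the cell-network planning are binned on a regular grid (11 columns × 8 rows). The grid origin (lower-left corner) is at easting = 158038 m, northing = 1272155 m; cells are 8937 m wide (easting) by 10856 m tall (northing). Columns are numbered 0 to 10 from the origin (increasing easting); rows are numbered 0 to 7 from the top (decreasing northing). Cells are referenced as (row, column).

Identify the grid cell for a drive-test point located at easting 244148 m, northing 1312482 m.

(4, 9)

Column index: ⌊(244148 − 158038) / 8937⌋ = ⌊9.635⌋ = 9
Row offset from origin: ⌊(1312482 − 1272155) / 10856⌋ = ⌊3.715⌋ = 3 → row 4 (counted from top)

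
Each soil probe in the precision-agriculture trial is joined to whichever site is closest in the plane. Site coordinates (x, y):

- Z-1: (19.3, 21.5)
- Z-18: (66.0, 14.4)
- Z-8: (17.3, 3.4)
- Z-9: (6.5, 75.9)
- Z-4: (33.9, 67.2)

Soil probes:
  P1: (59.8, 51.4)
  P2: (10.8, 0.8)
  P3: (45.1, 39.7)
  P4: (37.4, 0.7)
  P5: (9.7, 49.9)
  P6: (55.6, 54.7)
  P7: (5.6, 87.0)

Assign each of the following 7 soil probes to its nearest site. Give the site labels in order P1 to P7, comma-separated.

Z-4, Z-8, Z-4, Z-8, Z-9, Z-4, Z-9

P1 → Z-4 (d²=920.45)
P2 → Z-8 (d²=49.01)
P3 → Z-4 (d²=881.69)
P4 → Z-8 (d²=411.30)
P5 → Z-9 (d²=686.24)
P6 → Z-4 (d²=627.14)
P7 → Z-9 (d²=124.02)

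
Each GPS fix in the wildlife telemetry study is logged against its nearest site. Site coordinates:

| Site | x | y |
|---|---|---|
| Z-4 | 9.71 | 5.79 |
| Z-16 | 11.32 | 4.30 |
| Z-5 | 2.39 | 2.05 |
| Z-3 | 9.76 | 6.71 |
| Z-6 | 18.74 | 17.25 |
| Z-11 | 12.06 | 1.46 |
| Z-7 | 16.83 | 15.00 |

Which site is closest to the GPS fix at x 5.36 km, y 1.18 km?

Z-5

Squared distances to each site:
Z-4: 40.175; Z-16: 45.256; Z-5: 9.578; Z-3: 49.941; Z-6: 437.269; Z-11: 44.968; Z-7: 322.553.
Minimum at Z-5.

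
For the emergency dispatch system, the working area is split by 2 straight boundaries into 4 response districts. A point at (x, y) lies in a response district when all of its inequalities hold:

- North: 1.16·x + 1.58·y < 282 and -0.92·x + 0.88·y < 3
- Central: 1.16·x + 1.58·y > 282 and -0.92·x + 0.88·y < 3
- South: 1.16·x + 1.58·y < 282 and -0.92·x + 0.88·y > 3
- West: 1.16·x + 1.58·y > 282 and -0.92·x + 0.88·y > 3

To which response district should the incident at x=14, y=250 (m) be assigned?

1.16·14 + 1.58·250 = 411.240, which is > 282
-0.92·14 + 0.88·250 = 207.120, which is > 3
This sign pattern matches West.

West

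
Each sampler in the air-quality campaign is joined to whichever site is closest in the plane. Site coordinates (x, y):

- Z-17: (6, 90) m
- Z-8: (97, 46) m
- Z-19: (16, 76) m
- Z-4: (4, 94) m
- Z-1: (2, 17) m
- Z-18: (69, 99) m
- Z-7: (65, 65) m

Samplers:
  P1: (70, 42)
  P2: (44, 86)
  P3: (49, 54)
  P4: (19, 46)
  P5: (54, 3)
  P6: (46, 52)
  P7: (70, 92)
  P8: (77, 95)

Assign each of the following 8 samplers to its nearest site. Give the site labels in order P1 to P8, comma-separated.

Z-7, Z-18, Z-7, Z-19, Z-1, Z-7, Z-18, Z-18

P1 → Z-7 (d²=554.00)
P2 → Z-18 (d²=794.00)
P3 → Z-7 (d²=377.00)
P4 → Z-19 (d²=909.00)
P5 → Z-1 (d²=2900.00)
P6 → Z-7 (d²=530.00)
P7 → Z-18 (d²=50.00)
P8 → Z-18 (d²=80.00)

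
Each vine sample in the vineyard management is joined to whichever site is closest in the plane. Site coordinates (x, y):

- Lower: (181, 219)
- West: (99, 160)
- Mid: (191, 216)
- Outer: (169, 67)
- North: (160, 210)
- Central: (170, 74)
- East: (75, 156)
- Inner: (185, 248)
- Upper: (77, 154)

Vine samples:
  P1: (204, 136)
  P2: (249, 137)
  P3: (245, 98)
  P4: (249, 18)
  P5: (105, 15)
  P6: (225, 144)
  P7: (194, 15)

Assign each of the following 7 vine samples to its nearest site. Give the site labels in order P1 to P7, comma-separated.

Central, Mid, Central, Outer, Outer, Mid, Outer

P1 → Central (d²=5000.00)
P2 → Mid (d²=9605.00)
P3 → Central (d²=6201.00)
P4 → Outer (d²=8801.00)
P5 → Outer (d²=6800.00)
P6 → Mid (d²=6340.00)
P7 → Outer (d²=3329.00)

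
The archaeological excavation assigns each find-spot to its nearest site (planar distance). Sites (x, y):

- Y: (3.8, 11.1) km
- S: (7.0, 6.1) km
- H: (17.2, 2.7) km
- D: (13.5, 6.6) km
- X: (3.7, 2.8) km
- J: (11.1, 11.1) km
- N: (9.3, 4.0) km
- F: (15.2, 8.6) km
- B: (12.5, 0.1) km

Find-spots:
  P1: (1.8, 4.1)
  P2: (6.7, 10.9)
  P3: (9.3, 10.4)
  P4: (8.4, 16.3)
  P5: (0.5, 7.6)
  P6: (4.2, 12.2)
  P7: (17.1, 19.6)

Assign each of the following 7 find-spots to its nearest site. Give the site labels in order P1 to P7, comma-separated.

X, Y, J, J, Y, Y, J

P1 → X (d²=5.30)
P2 → Y (d²=8.45)
P3 → J (d²=3.73)
P4 → J (d²=34.33)
P5 → Y (d²=23.14)
P6 → Y (d²=1.37)
P7 → J (d²=108.25)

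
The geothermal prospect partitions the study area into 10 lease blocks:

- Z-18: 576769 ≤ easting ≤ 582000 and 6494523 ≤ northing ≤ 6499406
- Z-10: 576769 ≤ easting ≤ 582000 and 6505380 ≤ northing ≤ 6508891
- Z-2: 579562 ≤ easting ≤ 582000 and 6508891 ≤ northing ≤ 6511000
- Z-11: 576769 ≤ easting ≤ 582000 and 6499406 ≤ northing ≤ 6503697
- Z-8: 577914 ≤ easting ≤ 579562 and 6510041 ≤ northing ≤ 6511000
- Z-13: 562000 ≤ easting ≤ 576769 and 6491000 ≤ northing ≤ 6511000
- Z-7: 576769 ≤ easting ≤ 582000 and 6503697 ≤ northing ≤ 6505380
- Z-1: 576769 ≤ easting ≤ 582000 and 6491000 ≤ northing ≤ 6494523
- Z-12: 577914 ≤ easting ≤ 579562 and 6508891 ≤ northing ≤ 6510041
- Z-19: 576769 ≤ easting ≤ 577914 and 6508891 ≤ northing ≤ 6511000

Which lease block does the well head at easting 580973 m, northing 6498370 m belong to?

Z-18

The point has easting = 580973 and northing = 6498370.
Only Z-18 satisfies 576769 ≤ easting ≤ 582000 and 6494523 ≤ northing ≤ 6499406.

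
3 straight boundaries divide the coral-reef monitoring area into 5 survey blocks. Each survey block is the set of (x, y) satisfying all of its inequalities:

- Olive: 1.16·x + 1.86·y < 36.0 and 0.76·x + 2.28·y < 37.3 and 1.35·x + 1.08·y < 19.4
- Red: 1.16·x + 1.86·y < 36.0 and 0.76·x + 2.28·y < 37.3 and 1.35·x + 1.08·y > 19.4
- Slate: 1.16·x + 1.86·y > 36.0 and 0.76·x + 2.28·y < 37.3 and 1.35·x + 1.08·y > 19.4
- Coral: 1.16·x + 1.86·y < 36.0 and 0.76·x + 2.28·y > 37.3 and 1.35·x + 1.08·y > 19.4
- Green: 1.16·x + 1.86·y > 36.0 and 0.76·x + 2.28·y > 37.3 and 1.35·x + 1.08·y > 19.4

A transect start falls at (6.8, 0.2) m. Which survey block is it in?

Olive

1.16·6.8 + 1.86·0.2 = 8.260, which is < 36.0
0.76·6.8 + 2.28·0.2 = 5.624, which is < 37.3
1.35·6.8 + 1.08·0.2 = 9.396, which is < 19.4
This sign pattern matches Olive.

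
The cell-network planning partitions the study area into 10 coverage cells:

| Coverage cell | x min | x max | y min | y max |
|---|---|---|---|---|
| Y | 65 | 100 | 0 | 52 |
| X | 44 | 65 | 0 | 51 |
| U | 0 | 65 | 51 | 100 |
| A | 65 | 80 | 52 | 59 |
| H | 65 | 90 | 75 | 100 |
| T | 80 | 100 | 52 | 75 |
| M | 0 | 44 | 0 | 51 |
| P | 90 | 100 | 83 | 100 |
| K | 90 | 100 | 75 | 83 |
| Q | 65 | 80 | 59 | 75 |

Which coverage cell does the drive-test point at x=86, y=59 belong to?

The point has x = 86 and y = 59.
Only T satisfies 80 ≤ x ≤ 100 and 52 ≤ y ≤ 75.

T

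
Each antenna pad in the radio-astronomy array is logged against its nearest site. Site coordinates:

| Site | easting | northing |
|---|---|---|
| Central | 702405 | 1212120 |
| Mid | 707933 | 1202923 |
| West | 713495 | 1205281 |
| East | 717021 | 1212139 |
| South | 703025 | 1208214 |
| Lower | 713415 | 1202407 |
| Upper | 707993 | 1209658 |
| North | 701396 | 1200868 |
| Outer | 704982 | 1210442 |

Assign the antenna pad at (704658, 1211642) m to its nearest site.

Outer

Squared distances to each site:
Central: 5304493.000; Mid: 86746586.000; West: 118554890.000; East: 153090778.000; South: 14417873.000; Lower: 161970274.000; Upper: 15058481.000; North: 126719720.000; Outer: 1544976.000.
Minimum at Outer.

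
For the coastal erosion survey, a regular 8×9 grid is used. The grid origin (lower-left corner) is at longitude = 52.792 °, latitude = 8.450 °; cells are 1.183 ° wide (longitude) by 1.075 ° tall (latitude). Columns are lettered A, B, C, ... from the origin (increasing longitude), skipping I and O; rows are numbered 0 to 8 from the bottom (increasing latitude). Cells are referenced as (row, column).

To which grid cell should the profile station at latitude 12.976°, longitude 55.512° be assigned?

Column index: ⌊(55.512 − 52.792) / 1.183⌋ = ⌊2.299⌋ = 2 → column C
Row offset from origin: ⌊(12.976 − 8.450) / 1.075⌋ = ⌊4.210⌋ = 4 → row 4

(4, C)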